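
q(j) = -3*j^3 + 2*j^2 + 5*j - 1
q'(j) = -9*j^2 + 4*j + 5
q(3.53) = -90.39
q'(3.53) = -93.03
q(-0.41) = -2.51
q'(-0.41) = 1.85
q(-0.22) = -1.97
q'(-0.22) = 3.68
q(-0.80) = -2.18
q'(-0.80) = -3.96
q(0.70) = 2.45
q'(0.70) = 3.39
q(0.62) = 2.15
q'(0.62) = 4.02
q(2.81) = -37.72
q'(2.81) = -54.82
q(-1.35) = 3.28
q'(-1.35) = -16.80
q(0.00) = -1.00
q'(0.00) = 5.00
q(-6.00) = 689.00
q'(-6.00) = -343.00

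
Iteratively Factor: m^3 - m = (m)*(m^2 - 1) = m*(m + 1)*(m - 1)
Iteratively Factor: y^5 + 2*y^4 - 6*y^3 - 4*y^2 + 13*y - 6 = (y - 1)*(y^4 + 3*y^3 - 3*y^2 - 7*y + 6) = (y - 1)*(y + 2)*(y^3 + y^2 - 5*y + 3) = (y - 1)*(y + 2)*(y + 3)*(y^2 - 2*y + 1) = (y - 1)^2*(y + 2)*(y + 3)*(y - 1)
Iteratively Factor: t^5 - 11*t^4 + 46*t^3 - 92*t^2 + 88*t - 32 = (t - 4)*(t^4 - 7*t^3 + 18*t^2 - 20*t + 8) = (t - 4)*(t - 2)*(t^3 - 5*t^2 + 8*t - 4) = (t - 4)*(t - 2)*(t - 1)*(t^2 - 4*t + 4) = (t - 4)*(t - 2)^2*(t - 1)*(t - 2)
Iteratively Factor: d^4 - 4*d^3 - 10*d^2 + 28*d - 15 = (d + 3)*(d^3 - 7*d^2 + 11*d - 5) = (d - 5)*(d + 3)*(d^2 - 2*d + 1) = (d - 5)*(d - 1)*(d + 3)*(d - 1)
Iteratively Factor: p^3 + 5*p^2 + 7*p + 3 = (p + 1)*(p^2 + 4*p + 3) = (p + 1)*(p + 3)*(p + 1)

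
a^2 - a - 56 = (a - 8)*(a + 7)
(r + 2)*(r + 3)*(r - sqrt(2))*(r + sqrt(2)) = r^4 + 5*r^3 + 4*r^2 - 10*r - 12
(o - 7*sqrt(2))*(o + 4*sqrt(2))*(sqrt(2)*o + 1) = sqrt(2)*o^3 - 5*o^2 - 59*sqrt(2)*o - 56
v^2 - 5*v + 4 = (v - 4)*(v - 1)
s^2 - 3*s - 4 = (s - 4)*(s + 1)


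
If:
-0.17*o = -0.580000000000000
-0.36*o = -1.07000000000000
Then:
No Solution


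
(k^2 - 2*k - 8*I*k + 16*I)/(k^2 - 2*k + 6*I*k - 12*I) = (k - 8*I)/(k + 6*I)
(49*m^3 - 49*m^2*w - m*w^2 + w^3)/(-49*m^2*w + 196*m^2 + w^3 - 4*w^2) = (-m + w)/(w - 4)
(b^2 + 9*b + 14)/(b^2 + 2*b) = (b + 7)/b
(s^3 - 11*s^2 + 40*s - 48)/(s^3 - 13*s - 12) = (s^2 - 7*s + 12)/(s^2 + 4*s + 3)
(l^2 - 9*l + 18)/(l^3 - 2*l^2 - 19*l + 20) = (l^2 - 9*l + 18)/(l^3 - 2*l^2 - 19*l + 20)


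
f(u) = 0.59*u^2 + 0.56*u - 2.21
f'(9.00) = 11.18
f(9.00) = 50.62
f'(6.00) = 7.64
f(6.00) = 22.39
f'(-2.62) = -2.53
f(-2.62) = 0.37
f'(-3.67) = -3.77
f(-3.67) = 3.68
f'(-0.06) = 0.49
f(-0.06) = -2.24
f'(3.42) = 4.60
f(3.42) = 6.61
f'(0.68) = 1.36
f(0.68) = -1.56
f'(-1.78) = -1.54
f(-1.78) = -1.34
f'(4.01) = 5.29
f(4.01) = 9.52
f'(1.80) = 2.68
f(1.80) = 0.71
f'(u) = 1.18*u + 0.56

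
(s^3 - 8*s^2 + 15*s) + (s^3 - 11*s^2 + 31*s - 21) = 2*s^3 - 19*s^2 + 46*s - 21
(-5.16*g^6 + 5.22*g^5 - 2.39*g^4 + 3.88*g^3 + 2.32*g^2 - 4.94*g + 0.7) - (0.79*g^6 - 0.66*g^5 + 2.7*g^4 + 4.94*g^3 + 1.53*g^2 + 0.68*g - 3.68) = -5.95*g^6 + 5.88*g^5 - 5.09*g^4 - 1.06*g^3 + 0.79*g^2 - 5.62*g + 4.38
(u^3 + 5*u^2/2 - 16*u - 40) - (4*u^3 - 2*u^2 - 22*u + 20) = -3*u^3 + 9*u^2/2 + 6*u - 60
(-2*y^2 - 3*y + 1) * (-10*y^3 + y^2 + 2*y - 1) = 20*y^5 + 28*y^4 - 17*y^3 - 3*y^2 + 5*y - 1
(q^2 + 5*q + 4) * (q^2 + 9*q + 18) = q^4 + 14*q^3 + 67*q^2 + 126*q + 72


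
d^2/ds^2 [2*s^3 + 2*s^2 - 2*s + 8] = 12*s + 4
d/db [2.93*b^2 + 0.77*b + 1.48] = 5.86*b + 0.77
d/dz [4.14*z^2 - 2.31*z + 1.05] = 8.28*z - 2.31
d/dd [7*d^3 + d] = 21*d^2 + 1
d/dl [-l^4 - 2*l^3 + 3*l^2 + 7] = 2*l*(-2*l^2 - 3*l + 3)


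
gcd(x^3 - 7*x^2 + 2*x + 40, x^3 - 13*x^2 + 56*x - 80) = x^2 - 9*x + 20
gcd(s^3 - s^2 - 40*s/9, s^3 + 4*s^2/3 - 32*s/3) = s^2 - 8*s/3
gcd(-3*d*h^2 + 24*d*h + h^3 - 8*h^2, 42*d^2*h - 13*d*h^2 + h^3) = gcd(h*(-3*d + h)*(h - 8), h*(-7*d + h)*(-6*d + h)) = h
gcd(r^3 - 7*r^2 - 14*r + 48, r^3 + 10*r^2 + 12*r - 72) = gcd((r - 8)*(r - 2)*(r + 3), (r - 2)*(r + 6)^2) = r - 2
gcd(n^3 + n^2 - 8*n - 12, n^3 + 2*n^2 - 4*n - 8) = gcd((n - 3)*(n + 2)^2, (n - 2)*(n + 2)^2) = n^2 + 4*n + 4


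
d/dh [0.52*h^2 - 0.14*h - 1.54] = 1.04*h - 0.14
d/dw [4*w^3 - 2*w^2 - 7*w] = 12*w^2 - 4*w - 7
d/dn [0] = 0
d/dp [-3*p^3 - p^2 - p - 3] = -9*p^2 - 2*p - 1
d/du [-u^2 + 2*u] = 2 - 2*u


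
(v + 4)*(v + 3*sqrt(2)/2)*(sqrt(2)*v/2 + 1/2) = sqrt(2)*v^3/2 + 2*v^2 + 2*sqrt(2)*v^2 + 3*sqrt(2)*v/4 + 8*v + 3*sqrt(2)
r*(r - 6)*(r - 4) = r^3 - 10*r^2 + 24*r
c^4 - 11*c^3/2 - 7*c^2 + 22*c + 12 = (c - 6)*(c - 2)*(c + 1/2)*(c + 2)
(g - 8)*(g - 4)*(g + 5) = g^3 - 7*g^2 - 28*g + 160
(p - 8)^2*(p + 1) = p^3 - 15*p^2 + 48*p + 64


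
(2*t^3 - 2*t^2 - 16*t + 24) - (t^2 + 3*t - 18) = 2*t^3 - 3*t^2 - 19*t + 42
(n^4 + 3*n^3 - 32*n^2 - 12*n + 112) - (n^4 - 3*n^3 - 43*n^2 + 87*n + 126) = 6*n^3 + 11*n^2 - 99*n - 14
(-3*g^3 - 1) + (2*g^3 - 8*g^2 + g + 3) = -g^3 - 8*g^2 + g + 2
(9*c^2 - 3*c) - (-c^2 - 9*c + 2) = 10*c^2 + 6*c - 2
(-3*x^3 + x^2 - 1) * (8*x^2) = -24*x^5 + 8*x^4 - 8*x^2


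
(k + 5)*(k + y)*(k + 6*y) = k^3 + 7*k^2*y + 5*k^2 + 6*k*y^2 + 35*k*y + 30*y^2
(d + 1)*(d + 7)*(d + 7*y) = d^3 + 7*d^2*y + 8*d^2 + 56*d*y + 7*d + 49*y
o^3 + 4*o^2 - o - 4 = (o - 1)*(o + 1)*(o + 4)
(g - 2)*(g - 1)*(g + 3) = g^3 - 7*g + 6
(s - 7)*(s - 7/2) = s^2 - 21*s/2 + 49/2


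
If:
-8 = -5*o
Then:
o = 8/5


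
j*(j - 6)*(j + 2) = j^3 - 4*j^2 - 12*j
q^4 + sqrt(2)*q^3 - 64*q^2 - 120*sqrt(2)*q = q*(q - 6*sqrt(2))*(q + 2*sqrt(2))*(q + 5*sqrt(2))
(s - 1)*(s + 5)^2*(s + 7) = s^4 + 16*s^3 + 78*s^2 + 80*s - 175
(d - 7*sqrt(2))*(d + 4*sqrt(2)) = d^2 - 3*sqrt(2)*d - 56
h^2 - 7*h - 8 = (h - 8)*(h + 1)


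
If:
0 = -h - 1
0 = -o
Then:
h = -1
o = 0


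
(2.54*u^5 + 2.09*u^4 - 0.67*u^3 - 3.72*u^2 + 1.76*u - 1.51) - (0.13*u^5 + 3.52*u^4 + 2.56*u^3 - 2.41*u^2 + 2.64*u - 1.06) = 2.41*u^5 - 1.43*u^4 - 3.23*u^3 - 1.31*u^2 - 0.88*u - 0.45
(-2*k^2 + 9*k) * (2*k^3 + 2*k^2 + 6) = -4*k^5 + 14*k^4 + 18*k^3 - 12*k^2 + 54*k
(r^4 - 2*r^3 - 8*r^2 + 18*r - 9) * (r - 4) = r^5 - 6*r^4 + 50*r^2 - 81*r + 36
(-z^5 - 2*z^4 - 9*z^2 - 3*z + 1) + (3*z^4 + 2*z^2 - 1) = -z^5 + z^4 - 7*z^2 - 3*z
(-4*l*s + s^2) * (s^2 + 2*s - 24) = -4*l*s^3 - 8*l*s^2 + 96*l*s + s^4 + 2*s^3 - 24*s^2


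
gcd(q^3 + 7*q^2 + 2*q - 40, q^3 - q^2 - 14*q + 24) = q^2 + 2*q - 8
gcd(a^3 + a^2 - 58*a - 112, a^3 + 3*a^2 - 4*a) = 1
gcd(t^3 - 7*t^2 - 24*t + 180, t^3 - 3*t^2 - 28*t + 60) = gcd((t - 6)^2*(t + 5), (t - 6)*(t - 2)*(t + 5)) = t^2 - t - 30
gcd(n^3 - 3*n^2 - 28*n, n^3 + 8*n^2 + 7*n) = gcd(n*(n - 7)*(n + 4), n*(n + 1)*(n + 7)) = n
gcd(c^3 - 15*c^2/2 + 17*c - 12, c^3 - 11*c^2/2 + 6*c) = c^2 - 11*c/2 + 6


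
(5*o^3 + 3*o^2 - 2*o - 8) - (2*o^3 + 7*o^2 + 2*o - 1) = 3*o^3 - 4*o^2 - 4*o - 7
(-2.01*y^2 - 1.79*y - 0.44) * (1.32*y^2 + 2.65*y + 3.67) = -2.6532*y^4 - 7.6893*y^3 - 12.701*y^2 - 7.7353*y - 1.6148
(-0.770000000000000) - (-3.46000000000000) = 2.69000000000000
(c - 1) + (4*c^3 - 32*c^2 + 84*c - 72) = 4*c^3 - 32*c^2 + 85*c - 73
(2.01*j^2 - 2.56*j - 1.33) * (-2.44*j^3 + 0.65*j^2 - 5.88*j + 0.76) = -4.9044*j^5 + 7.5529*j^4 - 10.2376*j^3 + 15.7159*j^2 + 5.8748*j - 1.0108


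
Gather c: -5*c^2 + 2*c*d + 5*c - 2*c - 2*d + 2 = -5*c^2 + c*(2*d + 3) - 2*d + 2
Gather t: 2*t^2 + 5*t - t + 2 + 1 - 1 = 2*t^2 + 4*t + 2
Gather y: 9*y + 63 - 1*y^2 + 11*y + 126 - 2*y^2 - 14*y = -3*y^2 + 6*y + 189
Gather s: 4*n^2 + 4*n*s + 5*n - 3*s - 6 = 4*n^2 + 5*n + s*(4*n - 3) - 6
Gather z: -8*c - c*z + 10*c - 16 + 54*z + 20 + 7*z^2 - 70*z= 2*c + 7*z^2 + z*(-c - 16) + 4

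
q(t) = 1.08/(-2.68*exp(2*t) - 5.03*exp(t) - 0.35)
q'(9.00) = 0.00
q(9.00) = 0.00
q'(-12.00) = 0.00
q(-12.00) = -3.09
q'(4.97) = 0.00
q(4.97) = -0.00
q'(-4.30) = 0.43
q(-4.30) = -2.58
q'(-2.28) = 0.77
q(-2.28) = -1.21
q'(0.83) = 0.06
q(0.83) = -0.04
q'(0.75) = 0.07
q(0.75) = -0.05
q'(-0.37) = 0.25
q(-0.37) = -0.21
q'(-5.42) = 0.17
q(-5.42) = -2.90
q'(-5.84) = 0.12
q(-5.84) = -2.96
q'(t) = 1.08*(5.36*exp(2*t) + 5.03*exp(t))/(-2.68*exp(2*t) - 5.03*exp(t) - 0.35)^2 = (5.7888*exp(t) + 5.4324)*exp(t)/(2.68*exp(2*t) + 5.03*exp(t) + 0.35)^2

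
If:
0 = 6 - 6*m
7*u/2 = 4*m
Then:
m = 1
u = 8/7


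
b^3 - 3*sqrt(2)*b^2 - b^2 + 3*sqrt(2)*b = b*(b - 1)*(b - 3*sqrt(2))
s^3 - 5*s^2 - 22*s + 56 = (s - 7)*(s - 2)*(s + 4)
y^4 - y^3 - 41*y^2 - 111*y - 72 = (y - 8)*(y + 1)*(y + 3)^2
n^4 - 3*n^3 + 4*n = n*(n - 2)^2*(n + 1)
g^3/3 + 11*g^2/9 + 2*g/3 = g*(g/3 + 1)*(g + 2/3)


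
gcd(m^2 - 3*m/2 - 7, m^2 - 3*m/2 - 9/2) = 1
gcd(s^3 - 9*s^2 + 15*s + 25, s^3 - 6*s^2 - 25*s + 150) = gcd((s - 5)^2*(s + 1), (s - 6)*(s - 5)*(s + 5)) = s - 5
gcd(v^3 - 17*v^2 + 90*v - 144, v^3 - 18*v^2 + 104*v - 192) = v^2 - 14*v + 48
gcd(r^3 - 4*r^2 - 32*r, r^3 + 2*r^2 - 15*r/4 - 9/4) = 1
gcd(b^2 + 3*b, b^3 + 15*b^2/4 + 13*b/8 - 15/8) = b + 3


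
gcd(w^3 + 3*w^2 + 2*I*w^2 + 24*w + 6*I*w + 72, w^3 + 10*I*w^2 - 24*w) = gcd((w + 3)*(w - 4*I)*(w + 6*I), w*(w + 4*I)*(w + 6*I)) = w + 6*I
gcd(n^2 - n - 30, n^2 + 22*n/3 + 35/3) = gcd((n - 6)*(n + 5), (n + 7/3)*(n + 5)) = n + 5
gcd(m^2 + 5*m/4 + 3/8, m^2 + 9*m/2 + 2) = m + 1/2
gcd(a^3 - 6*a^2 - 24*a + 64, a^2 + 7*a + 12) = a + 4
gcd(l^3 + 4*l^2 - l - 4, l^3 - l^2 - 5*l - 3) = l + 1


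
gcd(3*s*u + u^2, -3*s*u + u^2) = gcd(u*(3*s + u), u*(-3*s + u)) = u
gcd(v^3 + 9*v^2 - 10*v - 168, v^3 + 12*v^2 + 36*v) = v + 6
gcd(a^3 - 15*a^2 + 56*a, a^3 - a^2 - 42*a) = a^2 - 7*a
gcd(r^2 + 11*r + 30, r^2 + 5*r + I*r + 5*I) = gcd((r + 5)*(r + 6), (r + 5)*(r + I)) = r + 5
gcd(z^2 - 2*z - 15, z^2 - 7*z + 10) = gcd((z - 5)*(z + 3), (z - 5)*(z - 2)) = z - 5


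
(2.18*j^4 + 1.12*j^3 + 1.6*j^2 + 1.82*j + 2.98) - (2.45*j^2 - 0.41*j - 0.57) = 2.18*j^4 + 1.12*j^3 - 0.85*j^2 + 2.23*j + 3.55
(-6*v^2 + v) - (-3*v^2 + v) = -3*v^2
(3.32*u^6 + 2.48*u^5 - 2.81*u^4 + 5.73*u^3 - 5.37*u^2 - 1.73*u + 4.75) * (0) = 0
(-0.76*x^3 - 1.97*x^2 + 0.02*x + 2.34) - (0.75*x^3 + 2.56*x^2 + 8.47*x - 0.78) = -1.51*x^3 - 4.53*x^2 - 8.45*x + 3.12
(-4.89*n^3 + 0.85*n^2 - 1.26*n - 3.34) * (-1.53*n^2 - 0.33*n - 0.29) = 7.4817*n^5 + 0.3132*n^4 + 3.0654*n^3 + 5.2795*n^2 + 1.4676*n + 0.9686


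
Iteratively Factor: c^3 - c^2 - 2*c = (c - 2)*(c^2 + c) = (c - 2)*(c + 1)*(c)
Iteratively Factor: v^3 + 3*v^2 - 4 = (v + 2)*(v^2 + v - 2) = (v + 2)^2*(v - 1)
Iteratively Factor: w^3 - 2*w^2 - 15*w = (w + 3)*(w^2 - 5*w) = w*(w + 3)*(w - 5)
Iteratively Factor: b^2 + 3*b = (b)*(b + 3)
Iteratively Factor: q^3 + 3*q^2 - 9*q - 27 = (q + 3)*(q^2 - 9) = (q + 3)^2*(q - 3)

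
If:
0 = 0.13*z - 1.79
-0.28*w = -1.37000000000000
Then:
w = 4.89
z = 13.77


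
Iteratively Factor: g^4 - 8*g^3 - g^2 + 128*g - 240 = (g + 4)*(g^3 - 12*g^2 + 47*g - 60) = (g - 5)*(g + 4)*(g^2 - 7*g + 12) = (g - 5)*(g - 3)*(g + 4)*(g - 4)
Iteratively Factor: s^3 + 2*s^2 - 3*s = (s)*(s^2 + 2*s - 3) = s*(s + 3)*(s - 1)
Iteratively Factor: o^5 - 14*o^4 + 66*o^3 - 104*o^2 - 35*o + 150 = (o - 3)*(o^4 - 11*o^3 + 33*o^2 - 5*o - 50) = (o - 5)*(o - 3)*(o^3 - 6*o^2 + 3*o + 10) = (o - 5)^2*(o - 3)*(o^2 - o - 2) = (o - 5)^2*(o - 3)*(o + 1)*(o - 2)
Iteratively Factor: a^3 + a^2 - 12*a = (a - 3)*(a^2 + 4*a) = a*(a - 3)*(a + 4)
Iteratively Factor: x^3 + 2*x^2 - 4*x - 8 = (x + 2)*(x^2 - 4) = (x + 2)^2*(x - 2)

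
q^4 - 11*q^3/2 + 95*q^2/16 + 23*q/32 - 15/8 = (q - 4)*(q - 5/4)*(q - 3/4)*(q + 1/2)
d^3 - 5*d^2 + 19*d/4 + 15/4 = (d - 3)*(d - 5/2)*(d + 1/2)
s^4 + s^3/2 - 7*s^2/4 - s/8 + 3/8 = (s - 1)*(s - 1/2)*(s + 1/2)*(s + 3/2)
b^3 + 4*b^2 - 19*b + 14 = (b - 2)*(b - 1)*(b + 7)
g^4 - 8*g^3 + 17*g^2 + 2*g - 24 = (g - 4)*(g - 3)*(g - 2)*(g + 1)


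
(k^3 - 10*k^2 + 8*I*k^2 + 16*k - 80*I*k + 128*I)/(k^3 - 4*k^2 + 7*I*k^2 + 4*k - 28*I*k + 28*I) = (k^2 + 8*k*(-1 + I) - 64*I)/(k^2 + k*(-2 + 7*I) - 14*I)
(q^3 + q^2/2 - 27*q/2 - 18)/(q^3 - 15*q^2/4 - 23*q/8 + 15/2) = 4*(q + 3)/(4*q - 5)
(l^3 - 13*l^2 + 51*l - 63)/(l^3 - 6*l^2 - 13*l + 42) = (l^2 - 6*l + 9)/(l^2 + l - 6)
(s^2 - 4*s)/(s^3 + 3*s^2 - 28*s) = 1/(s + 7)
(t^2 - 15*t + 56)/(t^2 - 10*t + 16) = (t - 7)/(t - 2)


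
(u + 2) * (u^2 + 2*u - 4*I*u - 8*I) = u^3 + 4*u^2 - 4*I*u^2 + 4*u - 16*I*u - 16*I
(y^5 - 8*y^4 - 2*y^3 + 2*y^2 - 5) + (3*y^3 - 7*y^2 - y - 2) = y^5 - 8*y^4 + y^3 - 5*y^2 - y - 7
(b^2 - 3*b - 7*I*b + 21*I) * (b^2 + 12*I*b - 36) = b^4 - 3*b^3 + 5*I*b^3 + 48*b^2 - 15*I*b^2 - 144*b + 252*I*b - 756*I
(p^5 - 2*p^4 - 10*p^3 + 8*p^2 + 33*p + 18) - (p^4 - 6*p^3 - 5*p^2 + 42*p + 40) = p^5 - 3*p^4 - 4*p^3 + 13*p^2 - 9*p - 22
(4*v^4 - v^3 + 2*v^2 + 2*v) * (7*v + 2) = 28*v^5 + v^4 + 12*v^3 + 18*v^2 + 4*v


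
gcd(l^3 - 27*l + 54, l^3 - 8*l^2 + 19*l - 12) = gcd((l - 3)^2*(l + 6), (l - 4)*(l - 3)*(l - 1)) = l - 3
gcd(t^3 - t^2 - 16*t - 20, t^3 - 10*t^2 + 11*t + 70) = t^2 - 3*t - 10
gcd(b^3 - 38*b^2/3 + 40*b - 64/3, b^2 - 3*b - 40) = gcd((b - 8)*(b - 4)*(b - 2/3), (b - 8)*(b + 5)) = b - 8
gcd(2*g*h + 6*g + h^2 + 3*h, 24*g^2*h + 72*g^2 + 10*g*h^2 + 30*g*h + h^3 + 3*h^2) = h + 3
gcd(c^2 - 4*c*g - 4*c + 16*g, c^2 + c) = 1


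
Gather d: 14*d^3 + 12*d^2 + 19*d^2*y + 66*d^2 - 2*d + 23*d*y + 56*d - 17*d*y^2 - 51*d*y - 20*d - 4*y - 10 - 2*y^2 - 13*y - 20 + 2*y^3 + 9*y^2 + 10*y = 14*d^3 + d^2*(19*y + 78) + d*(-17*y^2 - 28*y + 34) + 2*y^3 + 7*y^2 - 7*y - 30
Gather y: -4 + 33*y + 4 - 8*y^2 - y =-8*y^2 + 32*y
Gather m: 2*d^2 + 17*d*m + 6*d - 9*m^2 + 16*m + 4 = 2*d^2 + 6*d - 9*m^2 + m*(17*d + 16) + 4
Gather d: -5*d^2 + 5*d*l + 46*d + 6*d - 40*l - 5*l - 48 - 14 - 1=-5*d^2 + d*(5*l + 52) - 45*l - 63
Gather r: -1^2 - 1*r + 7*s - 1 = -r + 7*s - 2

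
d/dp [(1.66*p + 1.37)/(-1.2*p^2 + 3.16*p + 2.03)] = (1.992*p^2 + 3.288*p - 0.9594)/(1.44*p^4 - 7.584*p^3 + 5.1136*p^2 + 12.8296*p + 4.1209)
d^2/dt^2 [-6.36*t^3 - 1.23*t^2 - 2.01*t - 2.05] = -38.16*t - 2.46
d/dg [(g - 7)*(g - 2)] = 2*g - 9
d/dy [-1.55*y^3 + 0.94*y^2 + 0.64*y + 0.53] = -4.65*y^2 + 1.88*y + 0.64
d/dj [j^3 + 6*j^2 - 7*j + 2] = 3*j^2 + 12*j - 7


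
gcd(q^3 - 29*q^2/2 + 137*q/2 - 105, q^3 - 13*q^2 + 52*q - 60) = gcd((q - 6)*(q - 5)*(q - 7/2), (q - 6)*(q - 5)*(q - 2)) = q^2 - 11*q + 30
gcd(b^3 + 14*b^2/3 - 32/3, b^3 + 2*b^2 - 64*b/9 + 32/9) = b^2 + 8*b/3 - 16/3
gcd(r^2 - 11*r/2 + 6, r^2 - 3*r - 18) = 1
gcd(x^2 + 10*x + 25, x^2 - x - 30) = x + 5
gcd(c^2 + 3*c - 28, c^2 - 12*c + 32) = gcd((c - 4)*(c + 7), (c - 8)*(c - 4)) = c - 4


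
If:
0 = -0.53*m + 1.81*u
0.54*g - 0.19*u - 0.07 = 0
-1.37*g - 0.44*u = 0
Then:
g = 0.06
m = -0.66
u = -0.19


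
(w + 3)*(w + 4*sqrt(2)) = w^2 + 3*w + 4*sqrt(2)*w + 12*sqrt(2)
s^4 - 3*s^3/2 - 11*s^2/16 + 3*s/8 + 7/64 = (s - 7/4)*(s - 1/2)*(s + 1/4)*(s + 1/2)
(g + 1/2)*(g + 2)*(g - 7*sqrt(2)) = g^3 - 7*sqrt(2)*g^2 + 5*g^2/2 - 35*sqrt(2)*g/2 + g - 7*sqrt(2)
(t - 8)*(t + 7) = t^2 - t - 56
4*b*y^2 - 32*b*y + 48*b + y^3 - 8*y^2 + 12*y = (4*b + y)*(y - 6)*(y - 2)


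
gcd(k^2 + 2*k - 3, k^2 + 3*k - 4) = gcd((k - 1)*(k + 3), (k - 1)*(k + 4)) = k - 1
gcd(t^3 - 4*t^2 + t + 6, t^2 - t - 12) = 1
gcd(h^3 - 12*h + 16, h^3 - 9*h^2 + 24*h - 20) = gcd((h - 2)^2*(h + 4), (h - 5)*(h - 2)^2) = h^2 - 4*h + 4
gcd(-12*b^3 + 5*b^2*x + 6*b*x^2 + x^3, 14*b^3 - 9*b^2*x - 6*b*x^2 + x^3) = -b + x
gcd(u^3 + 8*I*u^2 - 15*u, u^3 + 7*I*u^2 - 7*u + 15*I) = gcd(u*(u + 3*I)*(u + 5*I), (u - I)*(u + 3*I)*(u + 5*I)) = u^2 + 8*I*u - 15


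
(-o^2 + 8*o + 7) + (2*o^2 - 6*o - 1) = o^2 + 2*o + 6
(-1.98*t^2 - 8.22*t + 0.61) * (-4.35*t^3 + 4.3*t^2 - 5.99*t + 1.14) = 8.613*t^5 + 27.243*t^4 - 26.1393*t^3 + 49.6036*t^2 - 13.0247*t + 0.6954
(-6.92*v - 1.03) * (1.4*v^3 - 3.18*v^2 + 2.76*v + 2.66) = -9.688*v^4 + 20.5636*v^3 - 15.8238*v^2 - 21.25*v - 2.7398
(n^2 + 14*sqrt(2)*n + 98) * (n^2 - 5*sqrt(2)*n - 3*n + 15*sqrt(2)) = n^4 - 3*n^3 + 9*sqrt(2)*n^3 - 42*n^2 - 27*sqrt(2)*n^2 - 490*sqrt(2)*n + 126*n + 1470*sqrt(2)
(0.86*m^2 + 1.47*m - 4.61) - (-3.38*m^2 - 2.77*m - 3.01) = 4.24*m^2 + 4.24*m - 1.6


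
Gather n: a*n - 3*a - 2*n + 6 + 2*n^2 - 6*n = -3*a + 2*n^2 + n*(a - 8) + 6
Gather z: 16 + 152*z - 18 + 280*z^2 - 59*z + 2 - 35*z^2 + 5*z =245*z^2 + 98*z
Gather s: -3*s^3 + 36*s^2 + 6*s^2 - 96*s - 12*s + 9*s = -3*s^3 + 42*s^2 - 99*s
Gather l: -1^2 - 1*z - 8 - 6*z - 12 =-7*z - 21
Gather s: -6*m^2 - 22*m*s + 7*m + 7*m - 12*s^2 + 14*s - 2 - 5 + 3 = -6*m^2 + 14*m - 12*s^2 + s*(14 - 22*m) - 4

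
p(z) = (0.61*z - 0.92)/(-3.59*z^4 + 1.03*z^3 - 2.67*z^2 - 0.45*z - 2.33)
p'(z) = (0.61*z - 0.92)*(14.36*z^3 - 3.09*z^2 + 5.34*z + 0.45)/(-3.59*z^4 + 1.03*z^3 - 2.67*z^2 - 0.45*z - 2.33)^2 + 0.61/(-3.59*z^4 + 1.03*z^3 - 2.67*z^2 - 0.45*z - 2.33)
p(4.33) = -0.00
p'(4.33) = 0.00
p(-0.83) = 0.23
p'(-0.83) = 0.45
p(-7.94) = 0.00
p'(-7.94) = 0.00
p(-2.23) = 0.02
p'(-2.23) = 0.03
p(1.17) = 0.02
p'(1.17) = -0.09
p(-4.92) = 0.00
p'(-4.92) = 0.00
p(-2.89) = 0.01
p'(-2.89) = 0.01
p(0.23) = 0.30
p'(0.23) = -0.44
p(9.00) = -0.00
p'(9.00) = 0.00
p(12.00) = -0.00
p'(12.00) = 0.00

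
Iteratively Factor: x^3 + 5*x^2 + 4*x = (x + 4)*(x^2 + x) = (x + 1)*(x + 4)*(x)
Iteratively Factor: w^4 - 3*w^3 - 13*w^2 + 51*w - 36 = (w - 3)*(w^3 - 13*w + 12) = (w - 3)*(w - 1)*(w^2 + w - 12) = (w - 3)^2*(w - 1)*(w + 4)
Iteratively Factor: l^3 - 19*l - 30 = (l - 5)*(l^2 + 5*l + 6) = (l - 5)*(l + 2)*(l + 3)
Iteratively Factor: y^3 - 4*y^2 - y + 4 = (y - 4)*(y^2 - 1) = (y - 4)*(y - 1)*(y + 1)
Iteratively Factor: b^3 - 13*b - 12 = (b + 3)*(b^2 - 3*b - 4) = (b + 1)*(b + 3)*(b - 4)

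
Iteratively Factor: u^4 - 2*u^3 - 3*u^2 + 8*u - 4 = (u - 2)*(u^3 - 3*u + 2) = (u - 2)*(u + 2)*(u^2 - 2*u + 1) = (u - 2)*(u - 1)*(u + 2)*(u - 1)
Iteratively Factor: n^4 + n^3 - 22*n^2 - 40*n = (n + 2)*(n^3 - n^2 - 20*n) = (n + 2)*(n + 4)*(n^2 - 5*n) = (n - 5)*(n + 2)*(n + 4)*(n)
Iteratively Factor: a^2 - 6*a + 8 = (a - 4)*(a - 2)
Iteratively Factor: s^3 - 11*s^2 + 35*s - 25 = (s - 1)*(s^2 - 10*s + 25) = (s - 5)*(s - 1)*(s - 5)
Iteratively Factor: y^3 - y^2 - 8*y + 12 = (y + 3)*(y^2 - 4*y + 4) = (y - 2)*(y + 3)*(y - 2)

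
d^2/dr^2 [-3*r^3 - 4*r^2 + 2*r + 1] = -18*r - 8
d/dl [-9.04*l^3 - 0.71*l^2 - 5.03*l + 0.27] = -27.12*l^2 - 1.42*l - 5.03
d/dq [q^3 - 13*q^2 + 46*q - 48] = 3*q^2 - 26*q + 46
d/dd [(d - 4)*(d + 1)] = 2*d - 3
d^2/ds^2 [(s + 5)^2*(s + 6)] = 6*s + 32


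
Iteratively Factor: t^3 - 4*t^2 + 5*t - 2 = (t - 2)*(t^2 - 2*t + 1) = (t - 2)*(t - 1)*(t - 1)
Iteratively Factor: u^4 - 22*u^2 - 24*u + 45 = (u + 3)*(u^3 - 3*u^2 - 13*u + 15) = (u - 5)*(u + 3)*(u^2 + 2*u - 3) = (u - 5)*(u - 1)*(u + 3)*(u + 3)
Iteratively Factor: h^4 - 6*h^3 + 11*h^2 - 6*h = (h - 3)*(h^3 - 3*h^2 + 2*h) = (h - 3)*(h - 2)*(h^2 - h) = (h - 3)*(h - 2)*(h - 1)*(h)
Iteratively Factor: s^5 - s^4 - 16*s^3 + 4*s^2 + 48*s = (s - 2)*(s^4 + s^3 - 14*s^2 - 24*s) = (s - 4)*(s - 2)*(s^3 + 5*s^2 + 6*s) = (s - 4)*(s - 2)*(s + 3)*(s^2 + 2*s) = (s - 4)*(s - 2)*(s + 2)*(s + 3)*(s)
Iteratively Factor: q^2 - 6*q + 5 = (q - 1)*(q - 5)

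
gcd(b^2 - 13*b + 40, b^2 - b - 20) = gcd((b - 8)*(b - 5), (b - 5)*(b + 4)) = b - 5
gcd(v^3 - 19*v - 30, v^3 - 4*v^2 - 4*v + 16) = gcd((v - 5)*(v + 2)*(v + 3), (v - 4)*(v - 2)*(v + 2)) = v + 2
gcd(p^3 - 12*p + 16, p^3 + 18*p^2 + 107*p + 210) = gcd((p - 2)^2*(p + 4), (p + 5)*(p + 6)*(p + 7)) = 1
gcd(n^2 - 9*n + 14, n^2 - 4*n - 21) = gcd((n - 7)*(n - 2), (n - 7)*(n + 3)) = n - 7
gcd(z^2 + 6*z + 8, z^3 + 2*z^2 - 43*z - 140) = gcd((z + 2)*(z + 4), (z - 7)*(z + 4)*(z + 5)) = z + 4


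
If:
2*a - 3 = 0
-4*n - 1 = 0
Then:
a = 3/2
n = -1/4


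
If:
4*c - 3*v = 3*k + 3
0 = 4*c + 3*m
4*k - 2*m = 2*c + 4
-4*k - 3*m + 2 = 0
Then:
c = 3/7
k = 13/14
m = -4/7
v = -19/14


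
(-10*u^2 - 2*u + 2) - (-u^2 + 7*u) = -9*u^2 - 9*u + 2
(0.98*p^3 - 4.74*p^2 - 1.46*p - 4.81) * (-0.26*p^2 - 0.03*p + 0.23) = -0.2548*p^5 + 1.203*p^4 + 0.7472*p^3 + 0.2042*p^2 - 0.1915*p - 1.1063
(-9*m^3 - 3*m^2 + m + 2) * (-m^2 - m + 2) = 9*m^5 + 12*m^4 - 16*m^3 - 9*m^2 + 4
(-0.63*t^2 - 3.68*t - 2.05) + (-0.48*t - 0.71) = -0.63*t^2 - 4.16*t - 2.76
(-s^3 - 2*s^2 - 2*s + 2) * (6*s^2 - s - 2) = -6*s^5 - 11*s^4 - 8*s^3 + 18*s^2 + 2*s - 4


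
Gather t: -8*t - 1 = -8*t - 1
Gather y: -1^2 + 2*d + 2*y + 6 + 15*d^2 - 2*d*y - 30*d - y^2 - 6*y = 15*d^2 - 28*d - y^2 + y*(-2*d - 4) + 5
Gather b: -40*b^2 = -40*b^2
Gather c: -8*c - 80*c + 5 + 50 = 55 - 88*c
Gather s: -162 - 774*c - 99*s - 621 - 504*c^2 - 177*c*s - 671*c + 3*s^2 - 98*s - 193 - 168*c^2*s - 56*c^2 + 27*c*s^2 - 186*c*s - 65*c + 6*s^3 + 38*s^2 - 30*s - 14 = -560*c^2 - 1510*c + 6*s^3 + s^2*(27*c + 41) + s*(-168*c^2 - 363*c - 227) - 990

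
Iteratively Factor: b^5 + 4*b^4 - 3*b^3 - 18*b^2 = (b)*(b^4 + 4*b^3 - 3*b^2 - 18*b) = b*(b + 3)*(b^3 + b^2 - 6*b) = b*(b + 3)^2*(b^2 - 2*b) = b^2*(b + 3)^2*(b - 2)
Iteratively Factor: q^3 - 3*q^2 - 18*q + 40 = (q - 2)*(q^2 - q - 20) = (q - 5)*(q - 2)*(q + 4)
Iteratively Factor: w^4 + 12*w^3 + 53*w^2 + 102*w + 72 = (w + 2)*(w^3 + 10*w^2 + 33*w + 36) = (w + 2)*(w + 4)*(w^2 + 6*w + 9) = (w + 2)*(w + 3)*(w + 4)*(w + 3)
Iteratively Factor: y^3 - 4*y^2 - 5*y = (y + 1)*(y^2 - 5*y) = y*(y + 1)*(y - 5)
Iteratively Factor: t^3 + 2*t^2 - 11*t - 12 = (t + 1)*(t^2 + t - 12) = (t + 1)*(t + 4)*(t - 3)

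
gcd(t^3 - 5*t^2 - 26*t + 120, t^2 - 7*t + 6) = t - 6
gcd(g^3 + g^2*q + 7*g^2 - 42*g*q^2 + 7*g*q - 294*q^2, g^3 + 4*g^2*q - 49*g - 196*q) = g + 7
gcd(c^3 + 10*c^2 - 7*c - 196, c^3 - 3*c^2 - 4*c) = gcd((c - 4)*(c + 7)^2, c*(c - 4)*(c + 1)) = c - 4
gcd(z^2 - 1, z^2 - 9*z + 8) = z - 1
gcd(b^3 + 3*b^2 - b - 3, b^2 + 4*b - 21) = 1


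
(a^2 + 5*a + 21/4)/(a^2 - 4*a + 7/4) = (4*a^2 + 20*a + 21)/(4*a^2 - 16*a + 7)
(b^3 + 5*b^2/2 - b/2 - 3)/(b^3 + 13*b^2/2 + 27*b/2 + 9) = (b - 1)/(b + 3)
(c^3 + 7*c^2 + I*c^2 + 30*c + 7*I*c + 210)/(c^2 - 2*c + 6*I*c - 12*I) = (c^2 + c*(7 - 5*I) - 35*I)/(c - 2)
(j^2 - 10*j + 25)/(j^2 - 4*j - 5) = (j - 5)/(j + 1)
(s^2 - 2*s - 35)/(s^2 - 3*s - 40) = (s - 7)/(s - 8)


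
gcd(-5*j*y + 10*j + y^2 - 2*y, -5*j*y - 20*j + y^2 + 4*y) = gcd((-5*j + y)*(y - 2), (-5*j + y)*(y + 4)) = -5*j + y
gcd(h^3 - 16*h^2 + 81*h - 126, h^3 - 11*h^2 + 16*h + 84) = h^2 - 13*h + 42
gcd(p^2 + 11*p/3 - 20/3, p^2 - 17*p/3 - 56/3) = 1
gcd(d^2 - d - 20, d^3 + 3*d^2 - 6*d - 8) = d + 4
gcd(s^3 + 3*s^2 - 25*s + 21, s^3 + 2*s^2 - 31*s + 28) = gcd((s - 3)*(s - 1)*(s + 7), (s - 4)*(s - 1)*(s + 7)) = s^2 + 6*s - 7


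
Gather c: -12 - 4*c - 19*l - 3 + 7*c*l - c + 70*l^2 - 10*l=c*(7*l - 5) + 70*l^2 - 29*l - 15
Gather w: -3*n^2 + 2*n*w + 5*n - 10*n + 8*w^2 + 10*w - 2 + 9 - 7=-3*n^2 - 5*n + 8*w^2 + w*(2*n + 10)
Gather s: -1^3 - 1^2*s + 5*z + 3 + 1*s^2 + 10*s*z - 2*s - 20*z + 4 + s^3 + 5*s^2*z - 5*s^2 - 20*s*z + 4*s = s^3 + s^2*(5*z - 4) + s*(1 - 10*z) - 15*z + 6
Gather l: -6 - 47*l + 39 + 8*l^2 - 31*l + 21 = 8*l^2 - 78*l + 54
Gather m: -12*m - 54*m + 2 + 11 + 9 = 22 - 66*m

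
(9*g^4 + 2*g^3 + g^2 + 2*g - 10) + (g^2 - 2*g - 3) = 9*g^4 + 2*g^3 + 2*g^2 - 13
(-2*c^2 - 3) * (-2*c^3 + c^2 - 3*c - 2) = 4*c^5 - 2*c^4 + 12*c^3 + c^2 + 9*c + 6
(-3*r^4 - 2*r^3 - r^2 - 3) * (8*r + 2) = -24*r^5 - 22*r^4 - 12*r^3 - 2*r^2 - 24*r - 6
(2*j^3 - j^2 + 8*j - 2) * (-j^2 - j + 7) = -2*j^5 - j^4 + 7*j^3 - 13*j^2 + 58*j - 14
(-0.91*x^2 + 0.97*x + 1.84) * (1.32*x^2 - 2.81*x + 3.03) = -1.2012*x^4 + 3.8375*x^3 - 3.0542*x^2 - 2.2313*x + 5.5752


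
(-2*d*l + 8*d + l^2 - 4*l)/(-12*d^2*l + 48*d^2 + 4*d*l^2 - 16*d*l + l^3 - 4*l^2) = 1/(6*d + l)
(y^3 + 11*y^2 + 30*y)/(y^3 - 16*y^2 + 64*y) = (y^2 + 11*y + 30)/(y^2 - 16*y + 64)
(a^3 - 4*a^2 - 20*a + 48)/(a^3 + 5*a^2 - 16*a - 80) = (a^2 - 8*a + 12)/(a^2 + a - 20)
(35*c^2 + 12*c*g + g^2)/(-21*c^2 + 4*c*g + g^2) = (-5*c - g)/(3*c - g)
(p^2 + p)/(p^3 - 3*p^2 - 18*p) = (p + 1)/(p^2 - 3*p - 18)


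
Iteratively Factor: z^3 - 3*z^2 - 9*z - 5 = (z + 1)*(z^2 - 4*z - 5) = (z - 5)*(z + 1)*(z + 1)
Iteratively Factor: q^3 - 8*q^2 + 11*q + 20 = (q - 4)*(q^2 - 4*q - 5) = (q - 4)*(q + 1)*(q - 5)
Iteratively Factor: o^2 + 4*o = (o)*(o + 4)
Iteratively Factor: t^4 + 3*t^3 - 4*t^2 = (t)*(t^3 + 3*t^2 - 4*t) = t*(t - 1)*(t^2 + 4*t) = t^2*(t - 1)*(t + 4)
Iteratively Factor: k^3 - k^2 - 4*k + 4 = (k + 2)*(k^2 - 3*k + 2) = (k - 1)*(k + 2)*(k - 2)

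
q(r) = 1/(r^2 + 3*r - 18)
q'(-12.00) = 0.00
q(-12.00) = 0.01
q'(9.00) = 0.00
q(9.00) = 0.01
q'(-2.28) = 0.00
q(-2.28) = -0.05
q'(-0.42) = -0.01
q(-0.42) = -0.05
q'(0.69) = -0.02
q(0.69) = -0.06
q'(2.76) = -1.93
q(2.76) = -0.48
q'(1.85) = -0.08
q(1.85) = -0.11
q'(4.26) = -0.07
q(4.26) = 0.08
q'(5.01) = -0.03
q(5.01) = 0.05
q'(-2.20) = 0.00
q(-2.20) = -0.05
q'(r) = (-2*r - 3)/(r^2 + 3*r - 18)^2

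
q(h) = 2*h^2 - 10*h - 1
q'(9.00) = 26.00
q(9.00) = 71.00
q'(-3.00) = -22.00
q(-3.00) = 47.00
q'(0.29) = -8.84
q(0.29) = -3.73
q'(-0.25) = -11.00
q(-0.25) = 1.62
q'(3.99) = 5.96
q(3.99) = -9.06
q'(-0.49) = -11.96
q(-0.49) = 4.38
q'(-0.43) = -11.72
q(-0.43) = 3.67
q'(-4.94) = -29.76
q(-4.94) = 97.21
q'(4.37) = 7.48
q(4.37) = -6.51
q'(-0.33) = -11.32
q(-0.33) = 2.52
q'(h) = 4*h - 10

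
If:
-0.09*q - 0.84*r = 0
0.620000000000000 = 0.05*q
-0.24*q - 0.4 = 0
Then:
No Solution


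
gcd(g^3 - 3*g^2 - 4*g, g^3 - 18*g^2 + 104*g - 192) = g - 4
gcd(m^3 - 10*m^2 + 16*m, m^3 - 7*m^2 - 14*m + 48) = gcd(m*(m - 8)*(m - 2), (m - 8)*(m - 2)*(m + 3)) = m^2 - 10*m + 16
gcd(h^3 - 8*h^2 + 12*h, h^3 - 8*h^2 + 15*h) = h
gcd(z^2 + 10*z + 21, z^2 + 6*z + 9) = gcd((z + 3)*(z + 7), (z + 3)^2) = z + 3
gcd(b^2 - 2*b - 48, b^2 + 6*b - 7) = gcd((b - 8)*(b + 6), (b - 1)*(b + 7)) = 1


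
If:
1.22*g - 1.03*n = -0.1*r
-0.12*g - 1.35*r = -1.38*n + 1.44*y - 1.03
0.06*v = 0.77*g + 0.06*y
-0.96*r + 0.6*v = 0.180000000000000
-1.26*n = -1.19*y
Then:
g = 0.10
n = 0.19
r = 0.73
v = 1.47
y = 0.20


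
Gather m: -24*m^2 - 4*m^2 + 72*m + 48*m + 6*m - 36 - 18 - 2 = -28*m^2 + 126*m - 56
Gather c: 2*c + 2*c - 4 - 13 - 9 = 4*c - 26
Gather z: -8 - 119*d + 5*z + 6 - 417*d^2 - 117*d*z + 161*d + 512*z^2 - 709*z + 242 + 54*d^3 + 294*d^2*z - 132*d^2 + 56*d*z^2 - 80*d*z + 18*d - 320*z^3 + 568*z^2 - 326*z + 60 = 54*d^3 - 549*d^2 + 60*d - 320*z^3 + z^2*(56*d + 1080) + z*(294*d^2 - 197*d - 1030) + 300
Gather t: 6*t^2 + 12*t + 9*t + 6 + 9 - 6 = 6*t^2 + 21*t + 9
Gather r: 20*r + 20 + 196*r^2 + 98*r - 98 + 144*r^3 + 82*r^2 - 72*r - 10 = 144*r^3 + 278*r^2 + 46*r - 88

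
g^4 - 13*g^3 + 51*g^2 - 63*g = g*(g - 7)*(g - 3)^2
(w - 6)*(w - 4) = w^2 - 10*w + 24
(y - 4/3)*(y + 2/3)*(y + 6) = y^3 + 16*y^2/3 - 44*y/9 - 16/3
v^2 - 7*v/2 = v*(v - 7/2)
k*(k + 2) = k^2 + 2*k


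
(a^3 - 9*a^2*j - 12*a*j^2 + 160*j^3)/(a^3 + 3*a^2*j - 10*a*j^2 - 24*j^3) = (a^2 - 13*a*j + 40*j^2)/(a^2 - a*j - 6*j^2)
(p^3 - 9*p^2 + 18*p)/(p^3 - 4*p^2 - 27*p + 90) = p/(p + 5)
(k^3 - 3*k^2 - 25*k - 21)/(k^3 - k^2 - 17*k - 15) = (k - 7)/(k - 5)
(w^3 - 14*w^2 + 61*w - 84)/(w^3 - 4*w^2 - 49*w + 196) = (w - 3)/(w + 7)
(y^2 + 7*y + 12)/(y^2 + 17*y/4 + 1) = 4*(y + 3)/(4*y + 1)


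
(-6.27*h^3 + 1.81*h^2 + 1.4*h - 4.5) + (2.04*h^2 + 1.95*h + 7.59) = -6.27*h^3 + 3.85*h^2 + 3.35*h + 3.09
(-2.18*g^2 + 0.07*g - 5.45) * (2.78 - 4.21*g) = 9.1778*g^3 - 6.3551*g^2 + 23.1391*g - 15.151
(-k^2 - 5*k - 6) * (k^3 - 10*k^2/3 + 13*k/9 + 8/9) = -k^5 - 5*k^4/3 + 83*k^3/9 + 107*k^2/9 - 118*k/9 - 16/3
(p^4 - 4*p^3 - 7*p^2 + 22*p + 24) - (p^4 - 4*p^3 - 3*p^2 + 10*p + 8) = -4*p^2 + 12*p + 16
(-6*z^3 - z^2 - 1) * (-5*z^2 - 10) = 30*z^5 + 5*z^4 + 60*z^3 + 15*z^2 + 10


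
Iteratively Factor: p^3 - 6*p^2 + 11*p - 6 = (p - 2)*(p^2 - 4*p + 3) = (p - 2)*(p - 1)*(p - 3)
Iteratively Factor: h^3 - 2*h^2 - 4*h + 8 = (h - 2)*(h^2 - 4) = (h - 2)^2*(h + 2)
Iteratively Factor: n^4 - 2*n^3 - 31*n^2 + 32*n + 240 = (n - 4)*(n^3 + 2*n^2 - 23*n - 60) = (n - 4)*(n + 4)*(n^2 - 2*n - 15) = (n - 4)*(n + 3)*(n + 4)*(n - 5)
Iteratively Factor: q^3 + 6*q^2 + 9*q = (q)*(q^2 + 6*q + 9) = q*(q + 3)*(q + 3)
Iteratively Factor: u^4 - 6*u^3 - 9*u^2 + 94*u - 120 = (u - 2)*(u^3 - 4*u^2 - 17*u + 60) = (u - 3)*(u - 2)*(u^2 - u - 20) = (u - 5)*(u - 3)*(u - 2)*(u + 4)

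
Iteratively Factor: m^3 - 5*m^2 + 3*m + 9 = (m - 3)*(m^2 - 2*m - 3) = (m - 3)*(m + 1)*(m - 3)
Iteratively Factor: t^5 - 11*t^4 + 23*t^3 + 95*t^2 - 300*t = (t)*(t^4 - 11*t^3 + 23*t^2 + 95*t - 300) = t*(t - 4)*(t^3 - 7*t^2 - 5*t + 75) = t*(t - 5)*(t - 4)*(t^2 - 2*t - 15) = t*(t - 5)^2*(t - 4)*(t + 3)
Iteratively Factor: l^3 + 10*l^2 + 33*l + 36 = (l + 3)*(l^2 + 7*l + 12) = (l + 3)*(l + 4)*(l + 3)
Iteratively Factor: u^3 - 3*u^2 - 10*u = (u + 2)*(u^2 - 5*u) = (u - 5)*(u + 2)*(u)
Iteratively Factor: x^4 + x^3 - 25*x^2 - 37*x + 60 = (x + 4)*(x^3 - 3*x^2 - 13*x + 15) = (x - 5)*(x + 4)*(x^2 + 2*x - 3) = (x - 5)*(x + 3)*(x + 4)*(x - 1)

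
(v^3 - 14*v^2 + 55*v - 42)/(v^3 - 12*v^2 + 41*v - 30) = (v - 7)/(v - 5)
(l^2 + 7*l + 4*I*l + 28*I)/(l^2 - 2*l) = (l^2 + l*(7 + 4*I) + 28*I)/(l*(l - 2))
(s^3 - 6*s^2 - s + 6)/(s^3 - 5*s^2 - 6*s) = (s - 1)/s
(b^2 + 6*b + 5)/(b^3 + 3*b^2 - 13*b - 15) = 1/(b - 3)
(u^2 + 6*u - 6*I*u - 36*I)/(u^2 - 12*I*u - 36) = (u + 6)/(u - 6*I)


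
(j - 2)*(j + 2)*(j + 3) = j^3 + 3*j^2 - 4*j - 12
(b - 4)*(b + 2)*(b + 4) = b^3 + 2*b^2 - 16*b - 32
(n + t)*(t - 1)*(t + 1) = n*t^2 - n + t^3 - t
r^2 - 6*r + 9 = (r - 3)^2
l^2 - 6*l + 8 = (l - 4)*(l - 2)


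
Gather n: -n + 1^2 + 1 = 2 - n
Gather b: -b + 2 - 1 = 1 - b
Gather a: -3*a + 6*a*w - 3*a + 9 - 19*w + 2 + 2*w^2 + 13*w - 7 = a*(6*w - 6) + 2*w^2 - 6*w + 4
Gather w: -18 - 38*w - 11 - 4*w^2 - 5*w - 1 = -4*w^2 - 43*w - 30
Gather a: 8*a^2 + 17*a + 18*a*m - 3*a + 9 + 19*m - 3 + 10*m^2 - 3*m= 8*a^2 + a*(18*m + 14) + 10*m^2 + 16*m + 6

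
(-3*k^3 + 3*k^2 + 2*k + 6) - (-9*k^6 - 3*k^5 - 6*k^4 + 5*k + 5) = 9*k^6 + 3*k^5 + 6*k^4 - 3*k^3 + 3*k^2 - 3*k + 1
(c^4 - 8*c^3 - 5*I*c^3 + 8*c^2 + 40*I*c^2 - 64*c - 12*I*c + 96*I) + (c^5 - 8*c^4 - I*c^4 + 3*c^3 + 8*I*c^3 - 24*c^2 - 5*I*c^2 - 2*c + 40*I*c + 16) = c^5 - 7*c^4 - I*c^4 - 5*c^3 + 3*I*c^3 - 16*c^2 + 35*I*c^2 - 66*c + 28*I*c + 16 + 96*I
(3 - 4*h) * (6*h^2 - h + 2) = -24*h^3 + 22*h^2 - 11*h + 6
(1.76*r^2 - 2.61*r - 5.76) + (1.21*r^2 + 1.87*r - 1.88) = 2.97*r^2 - 0.74*r - 7.64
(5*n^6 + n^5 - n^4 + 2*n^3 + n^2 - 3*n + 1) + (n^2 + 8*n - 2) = 5*n^6 + n^5 - n^4 + 2*n^3 + 2*n^2 + 5*n - 1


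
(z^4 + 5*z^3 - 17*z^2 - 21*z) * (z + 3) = z^5 + 8*z^4 - 2*z^3 - 72*z^2 - 63*z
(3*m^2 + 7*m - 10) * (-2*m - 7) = -6*m^3 - 35*m^2 - 29*m + 70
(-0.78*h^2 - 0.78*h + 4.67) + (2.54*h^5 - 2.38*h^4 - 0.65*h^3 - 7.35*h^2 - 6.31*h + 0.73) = 2.54*h^5 - 2.38*h^4 - 0.65*h^3 - 8.13*h^2 - 7.09*h + 5.4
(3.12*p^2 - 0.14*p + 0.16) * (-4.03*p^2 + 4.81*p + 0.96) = -12.5736*p^4 + 15.5714*p^3 + 1.677*p^2 + 0.6352*p + 0.1536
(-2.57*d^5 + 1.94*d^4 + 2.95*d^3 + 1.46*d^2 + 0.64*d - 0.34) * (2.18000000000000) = -5.6026*d^5 + 4.2292*d^4 + 6.431*d^3 + 3.1828*d^2 + 1.3952*d - 0.7412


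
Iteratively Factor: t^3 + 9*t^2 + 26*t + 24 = (t + 3)*(t^2 + 6*t + 8) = (t + 3)*(t + 4)*(t + 2)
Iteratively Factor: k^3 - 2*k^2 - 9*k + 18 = (k - 2)*(k^2 - 9) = (k - 3)*(k - 2)*(k + 3)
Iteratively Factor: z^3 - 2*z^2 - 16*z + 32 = (z + 4)*(z^2 - 6*z + 8) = (z - 2)*(z + 4)*(z - 4)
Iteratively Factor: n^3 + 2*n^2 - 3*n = (n - 1)*(n^2 + 3*n) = n*(n - 1)*(n + 3)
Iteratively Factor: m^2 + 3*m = (m + 3)*(m)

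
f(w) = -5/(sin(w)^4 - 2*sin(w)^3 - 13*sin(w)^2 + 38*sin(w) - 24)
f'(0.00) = 0.33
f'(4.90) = 0.01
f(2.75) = 0.44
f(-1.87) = 0.07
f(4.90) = 0.07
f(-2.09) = 0.08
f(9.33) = 0.24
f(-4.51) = 23.86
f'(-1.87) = -0.02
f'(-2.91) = -0.19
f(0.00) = 0.21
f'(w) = -5*(-4*sin(w)^3*cos(w) + 6*sin(w)^2*cos(w) + 26*sin(w)*cos(w) - 38*cos(w))/(sin(w)^4 - 2*sin(w)^3 - 13*sin(w)^2 + 38*sin(w) - 24)^2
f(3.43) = 0.14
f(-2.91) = 0.15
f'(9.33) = -0.42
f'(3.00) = -0.47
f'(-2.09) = -0.03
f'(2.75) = -0.96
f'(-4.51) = -241.11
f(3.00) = 0.26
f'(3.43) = -0.17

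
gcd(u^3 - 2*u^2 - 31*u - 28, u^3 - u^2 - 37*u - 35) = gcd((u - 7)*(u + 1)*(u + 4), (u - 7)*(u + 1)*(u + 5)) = u^2 - 6*u - 7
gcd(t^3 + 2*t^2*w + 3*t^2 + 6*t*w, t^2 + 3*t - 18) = 1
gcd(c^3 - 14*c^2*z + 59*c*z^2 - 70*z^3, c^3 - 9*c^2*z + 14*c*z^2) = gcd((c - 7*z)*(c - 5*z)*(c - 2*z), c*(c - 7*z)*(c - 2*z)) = c^2 - 9*c*z + 14*z^2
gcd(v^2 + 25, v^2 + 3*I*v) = 1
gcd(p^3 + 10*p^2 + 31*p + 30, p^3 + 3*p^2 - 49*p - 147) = p + 3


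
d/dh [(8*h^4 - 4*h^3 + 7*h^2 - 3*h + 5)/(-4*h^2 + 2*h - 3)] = (-64*h^5 + 64*h^4 - 112*h^3 + 38*h^2 - 2*h - 1)/(16*h^4 - 16*h^3 + 28*h^2 - 12*h + 9)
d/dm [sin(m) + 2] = cos(m)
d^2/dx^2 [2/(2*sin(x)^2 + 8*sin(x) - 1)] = 8*(-4*sin(x)^4 - 12*sin(x)^3 - 12*sin(x)^2 + 22*sin(x) + 33)/(8*sin(x) - cos(2*x))^3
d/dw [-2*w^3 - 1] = -6*w^2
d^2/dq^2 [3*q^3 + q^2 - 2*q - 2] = 18*q + 2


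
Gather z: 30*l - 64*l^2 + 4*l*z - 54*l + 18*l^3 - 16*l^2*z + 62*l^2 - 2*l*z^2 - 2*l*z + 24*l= 18*l^3 - 2*l^2 - 2*l*z^2 + z*(-16*l^2 + 2*l)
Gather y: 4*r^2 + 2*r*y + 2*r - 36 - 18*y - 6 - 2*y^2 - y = 4*r^2 + 2*r - 2*y^2 + y*(2*r - 19) - 42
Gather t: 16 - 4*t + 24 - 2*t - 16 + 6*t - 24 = 0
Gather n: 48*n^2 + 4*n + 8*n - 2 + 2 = 48*n^2 + 12*n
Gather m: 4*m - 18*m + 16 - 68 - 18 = -14*m - 70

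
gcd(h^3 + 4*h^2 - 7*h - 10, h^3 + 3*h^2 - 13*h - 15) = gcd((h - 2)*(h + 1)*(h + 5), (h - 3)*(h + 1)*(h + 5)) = h^2 + 6*h + 5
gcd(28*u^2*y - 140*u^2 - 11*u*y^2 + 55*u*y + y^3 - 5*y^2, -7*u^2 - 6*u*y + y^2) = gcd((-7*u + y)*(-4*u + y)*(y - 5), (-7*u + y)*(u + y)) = -7*u + y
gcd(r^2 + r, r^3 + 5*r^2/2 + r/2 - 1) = r + 1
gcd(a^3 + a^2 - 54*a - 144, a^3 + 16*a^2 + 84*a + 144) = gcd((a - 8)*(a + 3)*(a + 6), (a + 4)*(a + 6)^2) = a + 6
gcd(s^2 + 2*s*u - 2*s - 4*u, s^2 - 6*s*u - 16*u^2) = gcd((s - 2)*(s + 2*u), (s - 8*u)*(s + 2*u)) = s + 2*u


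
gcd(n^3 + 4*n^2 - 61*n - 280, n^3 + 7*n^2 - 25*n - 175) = n^2 + 12*n + 35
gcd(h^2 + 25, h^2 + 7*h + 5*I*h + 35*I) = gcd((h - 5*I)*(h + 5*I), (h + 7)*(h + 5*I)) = h + 5*I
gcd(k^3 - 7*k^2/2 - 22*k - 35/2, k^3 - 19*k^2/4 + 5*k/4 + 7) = k + 1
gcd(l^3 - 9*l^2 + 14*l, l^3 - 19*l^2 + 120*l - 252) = l - 7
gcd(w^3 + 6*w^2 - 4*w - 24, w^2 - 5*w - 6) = 1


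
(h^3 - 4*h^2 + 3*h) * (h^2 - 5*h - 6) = h^5 - 9*h^4 + 17*h^3 + 9*h^2 - 18*h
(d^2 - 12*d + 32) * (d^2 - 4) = d^4 - 12*d^3 + 28*d^2 + 48*d - 128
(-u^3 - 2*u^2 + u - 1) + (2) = -u^3 - 2*u^2 + u + 1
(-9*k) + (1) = 1 - 9*k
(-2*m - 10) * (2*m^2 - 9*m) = -4*m^3 - 2*m^2 + 90*m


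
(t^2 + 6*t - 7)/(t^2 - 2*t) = (t^2 + 6*t - 7)/(t*(t - 2))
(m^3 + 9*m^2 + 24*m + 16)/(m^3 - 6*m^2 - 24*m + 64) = (m^2 + 5*m + 4)/(m^2 - 10*m + 16)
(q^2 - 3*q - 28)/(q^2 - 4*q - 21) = (q + 4)/(q + 3)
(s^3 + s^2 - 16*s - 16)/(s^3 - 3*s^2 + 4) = (s^2 - 16)/(s^2 - 4*s + 4)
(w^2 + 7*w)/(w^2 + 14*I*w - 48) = w*(w + 7)/(w^2 + 14*I*w - 48)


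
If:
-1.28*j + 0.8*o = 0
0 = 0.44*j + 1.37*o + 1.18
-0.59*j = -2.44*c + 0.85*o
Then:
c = -0.36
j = -0.45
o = -0.72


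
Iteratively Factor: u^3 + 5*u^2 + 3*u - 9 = (u + 3)*(u^2 + 2*u - 3) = (u - 1)*(u + 3)*(u + 3)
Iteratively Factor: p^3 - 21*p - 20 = (p + 1)*(p^2 - p - 20) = (p + 1)*(p + 4)*(p - 5)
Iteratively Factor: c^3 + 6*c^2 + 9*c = (c + 3)*(c^2 + 3*c) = (c + 3)^2*(c)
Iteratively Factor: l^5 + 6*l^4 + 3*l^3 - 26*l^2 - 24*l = (l - 2)*(l^4 + 8*l^3 + 19*l^2 + 12*l) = (l - 2)*(l + 3)*(l^3 + 5*l^2 + 4*l) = (l - 2)*(l + 1)*(l + 3)*(l^2 + 4*l) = (l - 2)*(l + 1)*(l + 3)*(l + 4)*(l)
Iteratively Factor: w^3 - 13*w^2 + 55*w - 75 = (w - 5)*(w^2 - 8*w + 15) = (w - 5)^2*(w - 3)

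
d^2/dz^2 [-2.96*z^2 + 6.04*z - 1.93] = -5.92000000000000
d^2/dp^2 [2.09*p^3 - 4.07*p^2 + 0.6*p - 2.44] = 12.54*p - 8.14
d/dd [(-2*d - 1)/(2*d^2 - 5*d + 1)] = (4*d^2 + 4*d - 7)/(4*d^4 - 20*d^3 + 29*d^2 - 10*d + 1)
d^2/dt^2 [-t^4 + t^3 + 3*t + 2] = 6*t*(1 - 2*t)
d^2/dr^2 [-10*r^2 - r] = -20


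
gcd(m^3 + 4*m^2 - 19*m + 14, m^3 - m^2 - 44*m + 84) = m^2 + 5*m - 14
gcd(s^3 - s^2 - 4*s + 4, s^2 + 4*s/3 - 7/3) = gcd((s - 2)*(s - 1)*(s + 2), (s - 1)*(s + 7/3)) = s - 1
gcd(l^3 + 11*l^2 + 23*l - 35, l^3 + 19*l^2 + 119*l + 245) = l^2 + 12*l + 35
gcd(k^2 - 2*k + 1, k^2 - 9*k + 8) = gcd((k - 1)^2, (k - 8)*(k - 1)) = k - 1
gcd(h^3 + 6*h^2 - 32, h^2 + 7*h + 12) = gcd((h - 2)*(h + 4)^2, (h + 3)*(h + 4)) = h + 4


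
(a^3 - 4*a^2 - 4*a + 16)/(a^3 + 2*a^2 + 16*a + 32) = (a^2 - 6*a + 8)/(a^2 + 16)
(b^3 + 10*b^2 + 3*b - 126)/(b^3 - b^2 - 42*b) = (b^2 + 4*b - 21)/(b*(b - 7))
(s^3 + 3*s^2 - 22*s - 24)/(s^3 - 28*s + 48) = (s + 1)/(s - 2)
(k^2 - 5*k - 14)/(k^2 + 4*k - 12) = (k^2 - 5*k - 14)/(k^2 + 4*k - 12)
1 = 1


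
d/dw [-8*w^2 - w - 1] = -16*w - 1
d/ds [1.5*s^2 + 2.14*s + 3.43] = 3.0*s + 2.14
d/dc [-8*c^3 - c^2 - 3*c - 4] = -24*c^2 - 2*c - 3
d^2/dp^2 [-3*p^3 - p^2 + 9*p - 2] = -18*p - 2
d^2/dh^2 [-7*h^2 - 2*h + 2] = -14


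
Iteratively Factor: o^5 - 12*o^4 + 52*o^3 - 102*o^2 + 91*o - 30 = (o - 5)*(o^4 - 7*o^3 + 17*o^2 - 17*o + 6) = (o - 5)*(o - 1)*(o^3 - 6*o^2 + 11*o - 6) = (o - 5)*(o - 3)*(o - 1)*(o^2 - 3*o + 2) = (o - 5)*(o - 3)*(o - 1)^2*(o - 2)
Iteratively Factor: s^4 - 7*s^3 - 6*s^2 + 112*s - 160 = (s - 4)*(s^3 - 3*s^2 - 18*s + 40) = (s - 4)*(s + 4)*(s^2 - 7*s + 10) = (s - 5)*(s - 4)*(s + 4)*(s - 2)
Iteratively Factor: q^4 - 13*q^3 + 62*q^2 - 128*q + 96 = (q - 2)*(q^3 - 11*q^2 + 40*q - 48) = (q - 4)*(q - 2)*(q^2 - 7*q + 12) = (q - 4)*(q - 3)*(q - 2)*(q - 4)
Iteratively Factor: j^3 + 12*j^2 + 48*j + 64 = (j + 4)*(j^2 + 8*j + 16) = (j + 4)^2*(j + 4)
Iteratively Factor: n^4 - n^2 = (n)*(n^3 - n) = n*(n + 1)*(n^2 - n) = n^2*(n + 1)*(n - 1)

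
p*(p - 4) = p^2 - 4*p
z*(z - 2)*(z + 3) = z^3 + z^2 - 6*z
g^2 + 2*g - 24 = (g - 4)*(g + 6)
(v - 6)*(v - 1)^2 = v^3 - 8*v^2 + 13*v - 6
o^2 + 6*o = o*(o + 6)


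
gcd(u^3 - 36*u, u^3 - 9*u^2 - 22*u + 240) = u - 6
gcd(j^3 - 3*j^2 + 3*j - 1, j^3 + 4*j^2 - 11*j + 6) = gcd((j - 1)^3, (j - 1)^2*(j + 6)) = j^2 - 2*j + 1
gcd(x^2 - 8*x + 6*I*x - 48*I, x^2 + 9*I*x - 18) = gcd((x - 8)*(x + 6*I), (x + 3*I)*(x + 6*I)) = x + 6*I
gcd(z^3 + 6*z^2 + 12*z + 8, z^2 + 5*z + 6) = z + 2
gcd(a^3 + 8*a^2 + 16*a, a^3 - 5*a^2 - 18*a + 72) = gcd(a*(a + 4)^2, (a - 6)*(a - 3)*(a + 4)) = a + 4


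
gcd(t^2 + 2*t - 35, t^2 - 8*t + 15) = t - 5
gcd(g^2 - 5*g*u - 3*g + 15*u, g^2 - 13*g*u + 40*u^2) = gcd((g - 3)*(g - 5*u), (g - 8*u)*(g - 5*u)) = -g + 5*u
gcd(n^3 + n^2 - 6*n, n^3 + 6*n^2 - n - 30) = n^2 + n - 6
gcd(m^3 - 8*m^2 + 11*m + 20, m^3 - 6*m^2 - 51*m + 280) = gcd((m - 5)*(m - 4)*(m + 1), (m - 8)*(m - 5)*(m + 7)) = m - 5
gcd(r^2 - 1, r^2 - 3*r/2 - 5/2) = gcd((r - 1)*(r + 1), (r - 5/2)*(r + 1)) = r + 1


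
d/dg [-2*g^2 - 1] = -4*g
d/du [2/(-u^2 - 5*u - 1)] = 2*(2*u + 5)/(u^2 + 5*u + 1)^2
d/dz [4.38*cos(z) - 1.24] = -4.38*sin(z)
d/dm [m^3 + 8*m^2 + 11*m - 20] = 3*m^2 + 16*m + 11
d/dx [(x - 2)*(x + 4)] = 2*x + 2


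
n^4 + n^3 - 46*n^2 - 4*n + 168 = (n - 6)*(n - 2)*(n + 2)*(n + 7)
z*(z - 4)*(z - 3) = z^3 - 7*z^2 + 12*z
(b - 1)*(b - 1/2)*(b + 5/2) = b^3 + b^2 - 13*b/4 + 5/4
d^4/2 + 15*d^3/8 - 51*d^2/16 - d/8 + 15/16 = (d/2 + 1/4)*(d - 1)*(d - 3/4)*(d + 5)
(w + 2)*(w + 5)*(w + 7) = w^3 + 14*w^2 + 59*w + 70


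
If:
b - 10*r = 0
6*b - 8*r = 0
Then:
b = 0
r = 0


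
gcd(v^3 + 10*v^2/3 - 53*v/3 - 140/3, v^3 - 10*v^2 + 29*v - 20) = v - 4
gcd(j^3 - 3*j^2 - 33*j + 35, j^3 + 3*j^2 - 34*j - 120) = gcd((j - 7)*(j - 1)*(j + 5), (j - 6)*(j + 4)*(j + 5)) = j + 5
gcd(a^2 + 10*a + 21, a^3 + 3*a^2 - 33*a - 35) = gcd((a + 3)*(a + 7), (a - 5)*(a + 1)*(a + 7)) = a + 7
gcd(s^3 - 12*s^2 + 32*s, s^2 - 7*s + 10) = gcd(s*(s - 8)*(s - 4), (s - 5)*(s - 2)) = 1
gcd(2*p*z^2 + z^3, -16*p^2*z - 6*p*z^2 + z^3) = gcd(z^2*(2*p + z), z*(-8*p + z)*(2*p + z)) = 2*p*z + z^2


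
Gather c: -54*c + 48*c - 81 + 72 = -6*c - 9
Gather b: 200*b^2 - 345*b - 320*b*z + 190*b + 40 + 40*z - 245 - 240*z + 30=200*b^2 + b*(-320*z - 155) - 200*z - 175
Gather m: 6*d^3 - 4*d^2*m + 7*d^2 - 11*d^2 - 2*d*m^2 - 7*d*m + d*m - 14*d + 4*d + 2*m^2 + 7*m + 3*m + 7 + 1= 6*d^3 - 4*d^2 - 10*d + m^2*(2 - 2*d) + m*(-4*d^2 - 6*d + 10) + 8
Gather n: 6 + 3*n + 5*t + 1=3*n + 5*t + 7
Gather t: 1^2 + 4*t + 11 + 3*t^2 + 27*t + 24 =3*t^2 + 31*t + 36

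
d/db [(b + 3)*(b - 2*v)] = 2*b - 2*v + 3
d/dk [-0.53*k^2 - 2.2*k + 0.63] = -1.06*k - 2.2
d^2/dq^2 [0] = 0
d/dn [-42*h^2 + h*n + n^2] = h + 2*n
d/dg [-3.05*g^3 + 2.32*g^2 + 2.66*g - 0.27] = -9.15*g^2 + 4.64*g + 2.66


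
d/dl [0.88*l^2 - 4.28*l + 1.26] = 1.76*l - 4.28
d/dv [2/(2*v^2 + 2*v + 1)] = 4*(-2*v - 1)/(2*v^2 + 2*v + 1)^2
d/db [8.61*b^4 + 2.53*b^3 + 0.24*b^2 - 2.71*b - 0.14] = 34.44*b^3 + 7.59*b^2 + 0.48*b - 2.71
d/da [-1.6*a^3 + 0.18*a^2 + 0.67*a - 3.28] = -4.8*a^2 + 0.36*a + 0.67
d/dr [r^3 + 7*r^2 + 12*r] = 3*r^2 + 14*r + 12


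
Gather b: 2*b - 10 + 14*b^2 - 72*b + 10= 14*b^2 - 70*b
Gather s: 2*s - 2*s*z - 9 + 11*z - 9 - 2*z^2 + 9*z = s*(2 - 2*z) - 2*z^2 + 20*z - 18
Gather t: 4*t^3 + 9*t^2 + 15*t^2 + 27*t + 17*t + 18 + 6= 4*t^3 + 24*t^2 + 44*t + 24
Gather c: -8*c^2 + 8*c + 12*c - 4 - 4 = -8*c^2 + 20*c - 8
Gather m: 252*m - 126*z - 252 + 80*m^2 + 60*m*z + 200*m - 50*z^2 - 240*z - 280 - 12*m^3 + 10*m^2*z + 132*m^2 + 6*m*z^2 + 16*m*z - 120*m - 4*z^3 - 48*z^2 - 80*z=-12*m^3 + m^2*(10*z + 212) + m*(6*z^2 + 76*z + 332) - 4*z^3 - 98*z^2 - 446*z - 532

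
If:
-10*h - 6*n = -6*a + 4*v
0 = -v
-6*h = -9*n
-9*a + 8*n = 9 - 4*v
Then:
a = -63/47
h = -27/47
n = -18/47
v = 0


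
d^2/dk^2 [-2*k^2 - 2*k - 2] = -4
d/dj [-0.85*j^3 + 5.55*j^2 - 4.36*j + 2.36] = -2.55*j^2 + 11.1*j - 4.36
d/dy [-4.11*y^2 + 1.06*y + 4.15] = 1.06 - 8.22*y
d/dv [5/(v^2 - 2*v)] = 10*(1 - v)/(v^2*(v - 2)^2)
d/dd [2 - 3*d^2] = -6*d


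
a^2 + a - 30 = (a - 5)*(a + 6)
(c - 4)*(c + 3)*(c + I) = c^3 - c^2 + I*c^2 - 12*c - I*c - 12*I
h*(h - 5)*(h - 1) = h^3 - 6*h^2 + 5*h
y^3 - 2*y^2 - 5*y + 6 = (y - 3)*(y - 1)*(y + 2)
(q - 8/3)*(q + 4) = q^2 + 4*q/3 - 32/3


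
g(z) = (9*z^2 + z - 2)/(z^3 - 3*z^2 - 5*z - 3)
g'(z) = (18*z + 1)/(z^3 - 3*z^2 - 5*z - 3) + (-3*z^2 + 6*z + 5)*(9*z^2 + z - 2)/(z^3 - 3*z^2 - 5*z - 3)^2 = (-9*z^4 - 2*z^3 - 36*z^2 - 66*z - 13)/(z^6 - 6*z^5 - z^4 + 24*z^3 + 43*z^2 + 30*z + 9)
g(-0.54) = -0.06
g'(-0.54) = 6.59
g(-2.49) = -2.09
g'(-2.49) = -0.64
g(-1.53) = -2.95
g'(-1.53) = -1.08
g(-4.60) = -1.31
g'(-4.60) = -0.22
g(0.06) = 0.58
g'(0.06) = -1.56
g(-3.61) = -1.57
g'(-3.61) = -0.33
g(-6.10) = -1.05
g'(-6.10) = -0.13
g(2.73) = -3.63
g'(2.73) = -2.88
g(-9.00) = -0.77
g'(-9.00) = -0.07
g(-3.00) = -1.81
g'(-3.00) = -0.46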